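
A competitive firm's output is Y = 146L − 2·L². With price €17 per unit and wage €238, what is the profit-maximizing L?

The marginal product of L is MP_L = 146 − 4L.
A price-taking firm hires until the value of the marginal product equals the wage: P·MP_L = w, so 17·(146 − 4L) = 238.
Then 146 − 4L = 14, giving L = 33.

L* = 33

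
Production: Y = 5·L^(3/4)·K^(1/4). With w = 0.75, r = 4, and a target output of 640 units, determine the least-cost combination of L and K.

Cost minimization requires the marginal rate of technical substitution to equal the input-price ratio: MP_L/MP_K = w/r.
Here MP_L/MP_K = (3/4)·(K/L)/(1/4) = 3·(K/L). Setting this equal to 0.75/4 = 0.1875 gives K = 0.0625L.
Substituting into Y = 640: 5·L^(3/4)·(0.0625L)^(1/4) = 640.
Solving, L = 256 and K = 16.

L* = 256, K* = 16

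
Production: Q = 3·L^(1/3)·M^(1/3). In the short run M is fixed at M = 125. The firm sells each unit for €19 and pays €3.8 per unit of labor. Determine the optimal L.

L* = 125

With M = 125, MP_L = (1/3)·3·L^(-2/3)·125^(1/3) = 5·L^(-2/3).
Profit maximization for a price taker requires P·MP_L = w: 19·5·L^(-2/3) = 3.8.
So L^(-2/3) = 0.04, which gives L = 125.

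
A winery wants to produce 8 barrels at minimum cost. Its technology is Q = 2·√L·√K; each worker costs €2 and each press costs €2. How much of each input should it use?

L* = 4, K* = 4

Cost minimization requires the marginal rate of technical substitution to equal the input-price ratio: MP_L/MP_K = w/r.
Here MP_L/MP_K = (1/2)·(K/L)/(1/2) = (K/L). Setting this equal to 2/2 = 1 gives K = L.
Substituting into Q = 8: 2·L^(1/2)·(L)^(1/2) = 8.
Solving, L = 4 and K = 4.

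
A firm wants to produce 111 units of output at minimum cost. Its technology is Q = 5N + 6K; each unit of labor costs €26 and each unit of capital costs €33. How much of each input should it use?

The inputs are perfect substitutes, so the firm uses whichever has the lower cost per unit of output.
Cost per unit of output via N is w/5 = 5.2; via K it is r/6 = 5.5. N is cheaper.
Producing Q = 111 with N alone: N = 22.2, K = 0.

N* = 22.2, K* = 0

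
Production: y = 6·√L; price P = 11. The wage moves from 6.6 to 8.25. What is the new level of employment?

L* = 16

From P·MP_L = w with MP_L = 3·L^(-1/2), the labor demand is L(w) = (33/w)^(2).
At w = 6.6: L = 25. At w = 8.25: L = 16.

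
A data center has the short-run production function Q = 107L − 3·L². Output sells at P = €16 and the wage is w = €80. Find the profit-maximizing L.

L* = 17

The marginal product of L is MP_L = 107 − 6L.
A price-taking firm hires until the value of the marginal product equals the wage: P·MP_L = w, so 16·(107 − 6L) = 80.
Then 107 − 6L = 5, giving L = 17.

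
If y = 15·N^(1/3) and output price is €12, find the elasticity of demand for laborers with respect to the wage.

ε = -1.5

MP_N = (1/3)·15·N^(-2/3), so P·MP_N = w gives 60·N^(-2/3) = w.
Solving, N(w) = (60/w)^(3/2). This is a constant-elasticity form: N ∝ w^(−3/2), so ε = −3/2.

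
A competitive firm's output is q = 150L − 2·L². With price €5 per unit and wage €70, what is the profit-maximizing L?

L* = 34

The marginal product of L is MP_L = 150 − 4L.
A price-taking firm hires until the value of the marginal product equals the wage: P·MP_L = w, so 5·(150 − 4L) = 70.
Then 150 − 4L = 14, giving L = 34.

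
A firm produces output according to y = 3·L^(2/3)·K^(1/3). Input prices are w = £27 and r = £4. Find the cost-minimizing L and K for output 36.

L* = 8, K* = 27

Cost minimization requires the marginal rate of technical substitution to equal the input-price ratio: MP_L/MP_K = w/r.
Here MP_L/MP_K = (2/3)·(K/L)/(1/3) = 2·(K/L). Setting this equal to 27/4 = 6.75 gives K = 3.375L.
Substituting into y = 36: 3·L^(2/3)·(3.375L)^(1/3) = 36.
Solving, L = 8 and K = 27.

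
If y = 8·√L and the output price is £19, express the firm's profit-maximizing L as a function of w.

L(w) = 5776/w²

MP_L = (1/2)·8·L^(-1/2) = 4·L^(-1/2).
Setting P·MP_L = w: 76·L^(-1/2) = w.
Solving for L: L^(-1/2) = w/76, so L = (76/w)^(2).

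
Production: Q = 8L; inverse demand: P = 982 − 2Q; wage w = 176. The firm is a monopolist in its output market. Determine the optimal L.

Marginal revenue from the inverse demand is MR = 982 − 4Q.
The marginal product is MP_L = 8.
A monopolist hires until marginal revenue product equals the wage: MR·MP_L = w.
(982 − 32L)·8 = 176, so L = 30.

L* = 30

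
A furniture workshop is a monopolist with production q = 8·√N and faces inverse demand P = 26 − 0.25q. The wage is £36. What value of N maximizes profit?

N* = 4

Marginal revenue from the inverse demand is MR = 26 − 0.5q.
The marginal product is MP_N = 4·N^(-1/2).
A monopolist hires until marginal revenue product equals the wage: MR·MP_N = w.
At N, q = 8·√N. Substituting and solving: (26 − 4·√N)·4·N^(-1/2) = 36 gives N = 4.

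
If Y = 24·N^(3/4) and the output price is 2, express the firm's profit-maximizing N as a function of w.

N(w) = 1679616/w^(4)

MP_N = (3/4)·24·N^(-1/4) = 18·N^(-1/4).
Setting P·MP_N = w: 36·N^(-1/4) = w.
Solving for N: N^(-1/4) = w/36, so N = (36/w)^(4).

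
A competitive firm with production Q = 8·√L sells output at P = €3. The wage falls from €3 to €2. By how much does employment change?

From P·MP_L = w with MP_L = 4·L^(-1/2), the labor demand is L(w) = (12/w)^(2).
At w = 3: L = 16. At w = 2: L = 36.
ΔL = 36 − 16 = 20.

ΔL = 20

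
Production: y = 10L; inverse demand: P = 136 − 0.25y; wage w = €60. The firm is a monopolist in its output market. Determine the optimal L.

L* = 26

Marginal revenue from the inverse demand is MR = 136 − 0.5y.
The marginal product is MP_L = 10.
A monopolist hires until marginal revenue product equals the wage: MR·MP_L = w.
(136 − 5L)·10 = 60, so L = 26.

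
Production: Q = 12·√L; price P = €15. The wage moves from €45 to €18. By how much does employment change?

From P·MP_L = w with MP_L = 6·L^(-1/2), the labor demand is L(w) = (90/w)^(2).
At w = 45: L = 4. At w = 18: L = 25.
ΔL = 25 − 4 = 21.

ΔL = 21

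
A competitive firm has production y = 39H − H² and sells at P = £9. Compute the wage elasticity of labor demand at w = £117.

ε = -0.5

From P·MP_H = w with MP_H = 39 − 2H, labor demand is H(w) = (39 − w/9)/2.
dH/dw = −1/(18) = -1/18.
At w = 117, H = 13, so ε = (dH/dw)·(w/H) = (-1/18)·(117/13) = -0.5.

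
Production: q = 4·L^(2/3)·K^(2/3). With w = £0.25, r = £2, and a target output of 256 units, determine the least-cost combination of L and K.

L* = 64, K* = 8

Cost minimization requires the marginal rate of technical substitution to equal the input-price ratio: MP_L/MP_K = w/r.
Here MP_L/MP_K = (2/3)·(K/L)/(2/3) = (K/L). Setting this equal to 0.25/2 = 0.125 gives K = 0.125L.
Substituting into q = 256: 4·L^(2/3)·(0.125L)^(2/3) = 256.
Solving, L = 64 and K = 8.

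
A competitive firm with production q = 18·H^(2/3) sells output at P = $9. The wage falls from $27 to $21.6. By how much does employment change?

ΔH = 61

From P·MP_H = w with MP_H = 12·H^(-1/3), the labor demand is H(w) = (108/w)^(3).
At w = 27: H = 64. At w = 21.6: H = 125.
ΔH = 125 − 64 = 61.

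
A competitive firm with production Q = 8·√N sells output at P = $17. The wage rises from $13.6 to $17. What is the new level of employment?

From P·MP_N = w with MP_N = 4·N^(-1/2), the labor demand is N(w) = (68/w)^(2).
At w = 13.6: N = 25. At w = 17: N = 16.

N* = 16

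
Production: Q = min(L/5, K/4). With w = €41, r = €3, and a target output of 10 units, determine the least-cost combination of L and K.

L* = 50, K* = 40

With a fixed-proportions technology, the cost-minimizing bundle uses no slack in either input: L/5 = K/4 = Q.
So L = 5·10 = 50 and K = 4·10 = 40.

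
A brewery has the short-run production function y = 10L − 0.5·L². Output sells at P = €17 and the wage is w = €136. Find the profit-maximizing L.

L* = 2

The marginal product of L is MP_L = 10 − L.
A price-taking firm hires until the value of the marginal product equals the wage: P·MP_L = w, so 17·(10 − L) = 136.
Then 10 − L = 8, giving L = 2.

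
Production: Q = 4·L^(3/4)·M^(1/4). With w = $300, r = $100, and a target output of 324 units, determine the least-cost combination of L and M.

Cost minimization requires the marginal rate of technical substitution to equal the input-price ratio: MP_L/MP_M = w/r.
Here MP_L/MP_M = (3/4)·(M/L)/(1/4) = 3·(M/L). Setting this equal to 300/100 = 3 gives M = L.
Substituting into Q = 324: 4·L^(3/4)·(L)^(1/4) = 324.
Solving, L = 81 and M = 81.

L* = 81, M* = 81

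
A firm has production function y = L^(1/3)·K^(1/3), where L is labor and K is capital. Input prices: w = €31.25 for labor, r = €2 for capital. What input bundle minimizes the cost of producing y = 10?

Cost minimization requires the marginal rate of technical substitution to equal the input-price ratio: MP_L/MP_K = w/r.
Here MP_L/MP_K = (1/3)·(K/L)/(1/3) = (K/L). Setting this equal to 31.25/2 = 15.625 gives K = 15.625L.
Substituting into y = 10: L^(1/3)·(15.625L)^(1/3) = 10.
Solving, L = 8 and K = 125.

L* = 8, K* = 125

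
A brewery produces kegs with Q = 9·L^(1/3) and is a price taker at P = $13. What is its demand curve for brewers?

MP_L = (1/3)·9·L^(-2/3) = 3·L^(-2/3).
Setting P·MP_L = w: 39·L^(-2/3) = w.
Solving for L: L^(-2/3) = w/39, so L = (39/w)^(3/2).

L(w) = (39/w)^(3/2)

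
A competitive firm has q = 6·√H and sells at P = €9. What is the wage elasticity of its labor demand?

MP_H = (1/2)·6·H^(-1/2), so P·MP_H = w gives 27·H^(-1/2) = w.
Solving, H(w) = (27/w)^(2). This is a constant-elasticity form: H ∝ w^(−2), so ε = −2.

ε = -2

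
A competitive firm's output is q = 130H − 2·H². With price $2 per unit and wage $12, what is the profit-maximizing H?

The marginal product of H is MP_H = 130 − 4H.
A price-taking firm hires until the value of the marginal product equals the wage: P·MP_H = w, so 2·(130 − 4H) = 12.
Then 130 − 4H = 6, giving H = 31.

H* = 31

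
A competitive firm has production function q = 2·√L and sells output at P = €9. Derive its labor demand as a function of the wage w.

MP_L = (1/2)·2·L^(-1/2) = L^(-1/2).
Setting P·MP_L = w: 9·L^(-1/2) = w.
Solving for L: L^(-1/2) = w/9, so L = (9/w)^(2).

L(w) = 81/w²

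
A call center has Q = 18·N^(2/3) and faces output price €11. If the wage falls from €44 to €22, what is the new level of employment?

From P·MP_N = w with MP_N = 12·N^(-1/3), the labor demand is N(w) = (132/w)^(3).
At w = 44: N = 27. At w = 22: N = 216.

N* = 216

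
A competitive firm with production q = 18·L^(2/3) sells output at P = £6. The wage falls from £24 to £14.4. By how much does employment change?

From P·MP_L = w with MP_L = 12·L^(-1/3), the labor demand is L(w) = (72/w)^(3).
At w = 24: L = 27. At w = 14.4: L = 125.
ΔL = 125 − 27 = 98.

ΔL = 98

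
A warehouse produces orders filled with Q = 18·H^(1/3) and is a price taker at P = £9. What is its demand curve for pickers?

H(w) = (54/w)^(3/2)

MP_H = (1/3)·18·H^(-2/3) = 6·H^(-2/3).
Setting P·MP_H = w: 54·H^(-2/3) = w.
Solving for H: H^(-2/3) = w/54, so H = (54/w)^(3/2).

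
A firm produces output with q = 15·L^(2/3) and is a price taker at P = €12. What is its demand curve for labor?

MP_L = (2/3)·15·L^(-1/3) = 10·L^(-1/3).
Setting P·MP_L = w: 120·L^(-1/3) = w.
Solving for L: L^(-1/3) = w/120, so L = (120/w)^(3).

L(w) = 1728000/w³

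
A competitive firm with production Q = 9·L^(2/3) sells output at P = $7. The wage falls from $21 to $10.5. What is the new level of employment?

From P·MP_L = w with MP_L = 6·L^(-1/3), the labor demand is L(w) = (42/w)^(3).
At w = 21: L = 8. At w = 10.5: L = 64.

L* = 64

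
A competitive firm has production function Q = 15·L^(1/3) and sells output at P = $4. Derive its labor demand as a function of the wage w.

L(w) = (20/w)^(3/2)

MP_L = (1/3)·15·L^(-2/3) = 5·L^(-2/3).
Setting P·MP_L = w: 20·L^(-2/3) = w.
Solving for L: L^(-2/3) = w/20, so L = (20/w)^(3/2).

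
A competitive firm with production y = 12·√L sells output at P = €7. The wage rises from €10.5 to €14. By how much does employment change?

ΔL = -7

From P·MP_L = w with MP_L = 6·L^(-1/2), the labor demand is L(w) = (42/w)^(2).
At w = 10.5: L = 16. At w = 14: L = 9.
ΔL = 9 − 16 = -7.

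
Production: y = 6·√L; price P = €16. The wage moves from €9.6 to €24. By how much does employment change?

ΔL = -21

From P·MP_L = w with MP_L = 3·L^(-1/2), the labor demand is L(w) = (48/w)^(2).
At w = 9.6: L = 25. At w = 24: L = 4.
ΔL = 4 − 25 = -21.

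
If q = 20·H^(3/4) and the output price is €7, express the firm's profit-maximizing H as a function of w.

H(w) = (105/w)^(4)

MP_H = (3/4)·20·H^(-1/4) = 15·H^(-1/4).
Setting P·MP_H = w: 105·H^(-1/4) = w.
Solving for H: H^(-1/4) = w/105, so H = (105/w)^(4).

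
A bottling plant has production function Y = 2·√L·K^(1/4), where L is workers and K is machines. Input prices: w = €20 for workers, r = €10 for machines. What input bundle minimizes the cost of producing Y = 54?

L* = 81, K* = 81

Cost minimization requires the marginal rate of technical substitution to equal the input-price ratio: MP_L/MP_K = w/r.
Here MP_L/MP_K = (1/2)·(K/L)/(1/4) = 2·(K/L). Setting this equal to 20/10 = 2 gives K = L.
Substituting into Y = 54: 2·L^(1/2)·(L)^(1/4) = 54.
Solving, L = 81 and K = 81.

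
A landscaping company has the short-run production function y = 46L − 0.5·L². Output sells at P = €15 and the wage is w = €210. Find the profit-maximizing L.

L* = 32

The marginal product of L is MP_L = 46 − L.
A price-taking firm hires until the value of the marginal product equals the wage: P·MP_L = w, so 15·(46 − L) = 210.
Then 46 − L = 14, giving L = 32.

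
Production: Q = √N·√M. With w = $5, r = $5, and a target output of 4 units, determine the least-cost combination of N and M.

N* = 4, M* = 4

Cost minimization requires the marginal rate of technical substitution to equal the input-price ratio: MP_N/MP_M = w/r.
Here MP_N/MP_M = (1/2)·(M/N)/(1/2) = (M/N). Setting this equal to 5/5 = 1 gives M = N.
Substituting into Q = 4: N^(1/2)·(N)^(1/2) = 4.
Solving, N = 4 and M = 4.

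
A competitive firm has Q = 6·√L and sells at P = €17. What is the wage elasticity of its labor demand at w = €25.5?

ε = -2

MP_L = (1/2)·6·L^(-1/2), so P·MP_L = w gives 51·L^(-1/2) = w.
Solving, L(w) = (51/w)^(2). This is a constant-elasticity form: L ∝ w^(−2), so ε = −2.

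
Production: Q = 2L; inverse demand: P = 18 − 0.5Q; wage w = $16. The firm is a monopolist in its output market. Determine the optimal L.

L* = 5

Marginal revenue from the inverse demand is MR = 18 − Q.
The marginal product is MP_L = 2.
A monopolist hires until marginal revenue product equals the wage: MR·MP_L = w.
(18 − 2L)·2 = 16, so L = 5.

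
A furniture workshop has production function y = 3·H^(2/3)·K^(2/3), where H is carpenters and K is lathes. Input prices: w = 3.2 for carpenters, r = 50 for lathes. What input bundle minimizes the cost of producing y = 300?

Cost minimization requires the marginal rate of technical substitution to equal the input-price ratio: MP_H/MP_K = w/r.
Here MP_H/MP_K = (2/3)·(K/H)/(2/3) = (K/H). Setting this equal to 3.2/50 = 0.064 gives K = 0.064H.
Substituting into y = 300: 3·H^(2/3)·(0.064H)^(2/3) = 300.
Solving, H = 125 and K = 8.

H* = 125, K* = 8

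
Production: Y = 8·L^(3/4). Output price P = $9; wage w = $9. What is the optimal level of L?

L* = 1296

MP_L = (3/4)·8·L^(-1/4) = 6·L^(-1/4).
Profit maximization for a price taker requires P·MP_L = w: 9·6·L^(-1/4) = 9.
So L^(-1/4) = 1/6, which gives L = 1296.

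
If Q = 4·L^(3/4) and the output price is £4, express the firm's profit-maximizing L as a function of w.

MP_L = (3/4)·4·L^(-1/4) = 3·L^(-1/4).
Setting P·MP_L = w: 12·L^(-1/4) = w.
Solving for L: L^(-1/4) = w/12, so L = (12/w)^(4).

L(w) = 20736/w^(4)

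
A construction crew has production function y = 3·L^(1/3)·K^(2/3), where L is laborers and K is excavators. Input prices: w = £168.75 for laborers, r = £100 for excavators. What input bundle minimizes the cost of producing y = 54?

L* = 8, K* = 27

Cost minimization requires the marginal rate of technical substitution to equal the input-price ratio: MP_L/MP_K = w/r.
Here MP_L/MP_K = (1/3)·(K/L)/(2/3) = 0.5·(K/L). Setting this equal to 168.75/100 = 1.6875 gives K = 3.375L.
Substituting into y = 54: 3·L^(1/3)·(3.375L)^(2/3) = 54.
Solving, L = 8 and K = 27.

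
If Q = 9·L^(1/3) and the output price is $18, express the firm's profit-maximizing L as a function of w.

L(w) = (54/w)^(3/2)

MP_L = (1/3)·9·L^(-2/3) = 3·L^(-2/3).
Setting P·MP_L = w: 54·L^(-2/3) = w.
Solving for L: L^(-2/3) = w/54, so L = (54/w)^(3/2).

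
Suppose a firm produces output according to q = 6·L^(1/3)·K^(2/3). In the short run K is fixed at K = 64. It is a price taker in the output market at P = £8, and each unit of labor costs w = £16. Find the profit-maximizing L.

With K = 64, MP_L = (1/3)·6·L^(-2/3)·64^(2/3) = 32·L^(-2/3).
Profit maximization for a price taker requires P·MP_L = w: 8·32·L^(-2/3) = 16.
So L^(-2/3) = 0.0625, which gives L = 64.

L* = 64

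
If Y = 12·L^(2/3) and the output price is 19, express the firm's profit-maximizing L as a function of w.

L(w) = 3511808/w³

MP_L = (2/3)·12·L^(-1/3) = 8·L^(-1/3).
Setting P·MP_L = w: 152·L^(-1/3) = w.
Solving for L: L^(-1/3) = w/152, so L = (152/w)^(3).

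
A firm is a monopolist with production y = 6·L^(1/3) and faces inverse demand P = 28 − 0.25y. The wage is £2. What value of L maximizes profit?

Marginal revenue from the inverse demand is MR = 28 − 0.5y.
The marginal product is MP_L = 2·L^(-2/3).
A monopolist hires until marginal revenue product equals the wage: MR·MP_L = w.
At L, y = 6·L^(1/3). Substituting and solving: (28 − 3·L^(1/3))·2·L^(-2/3) = 2 gives L = 64.

L* = 64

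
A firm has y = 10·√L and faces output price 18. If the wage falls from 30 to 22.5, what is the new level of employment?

L* = 16

From P·MP_L = w with MP_L = 5·L^(-1/2), the labor demand is L(w) = (90/w)^(2).
At w = 30: L = 9. At w = 22.5: L = 16.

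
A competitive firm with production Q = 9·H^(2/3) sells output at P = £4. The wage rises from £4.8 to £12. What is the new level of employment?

From P·MP_H = w with MP_H = 6·H^(-1/3), the labor demand is H(w) = (24/w)^(3).
At w = 4.8: H = 125. At w = 12: H = 8.

H* = 8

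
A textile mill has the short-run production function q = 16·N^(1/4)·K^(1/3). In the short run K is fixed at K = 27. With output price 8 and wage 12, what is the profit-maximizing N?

N* = 16

With K = 27, MP_N = (1/4)·16·N^(-3/4)·27^(1/3) = 12·N^(-3/4).
Profit maximization for a price taker requires P·MP_N = w: 8·12·N^(-3/4) = 12.
So N^(-3/4) = 0.125, which gives N = 16.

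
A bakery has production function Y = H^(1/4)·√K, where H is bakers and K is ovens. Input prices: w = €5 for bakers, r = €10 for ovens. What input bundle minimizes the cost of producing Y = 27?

Cost minimization requires the marginal rate of technical substitution to equal the input-price ratio: MP_H/MP_K = w/r.
Here MP_H/MP_K = (1/4)·(K/H)/(1/2) = 0.5·(K/H). Setting this equal to 5/10 = 0.5 gives K = H.
Substituting into Y = 27: H^(1/4)·(H)^(1/2) = 27.
Solving, H = 81 and K = 81.

H* = 81, K* = 81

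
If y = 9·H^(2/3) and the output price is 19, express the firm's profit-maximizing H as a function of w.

MP_H = (2/3)·9·H^(-1/3) = 6·H^(-1/3).
Setting P·MP_H = w: 114·H^(-1/3) = w.
Solving for H: H^(-1/3) = w/114, so H = (114/w)^(3).

H(w) = 1481544/w³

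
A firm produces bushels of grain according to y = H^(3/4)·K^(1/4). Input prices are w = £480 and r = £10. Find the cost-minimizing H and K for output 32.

Cost minimization requires the marginal rate of technical substitution to equal the input-price ratio: MP_H/MP_K = w/r.
Here MP_H/MP_K = (3/4)·(K/H)/(1/4) = 3·(K/H). Setting this equal to 480/10 = 48 gives K = 16H.
Substituting into y = 32: H^(3/4)·(16H)^(1/4) = 32.
Solving, H = 16 and K = 256.

H* = 16, K* = 256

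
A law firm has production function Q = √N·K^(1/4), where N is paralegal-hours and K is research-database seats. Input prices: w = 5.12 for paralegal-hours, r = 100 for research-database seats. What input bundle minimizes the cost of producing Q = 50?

N* = 625, K* = 16

Cost minimization requires the marginal rate of technical substitution to equal the input-price ratio: MP_N/MP_K = w/r.
Here MP_N/MP_K = (1/2)·(K/N)/(1/4) = 2·(K/N). Setting this equal to 5.12/100 = 0.0512 gives K = 0.0256N.
Substituting into Q = 50: N^(1/2)·(0.0256N)^(1/4) = 50.
Solving, N = 625 and K = 16.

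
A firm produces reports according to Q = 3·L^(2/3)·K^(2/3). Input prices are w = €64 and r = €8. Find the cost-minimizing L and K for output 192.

L* = 8, K* = 64

Cost minimization requires the marginal rate of technical substitution to equal the input-price ratio: MP_L/MP_K = w/r.
Here MP_L/MP_K = (2/3)·(K/L)/(2/3) = (K/L). Setting this equal to 64/8 = 8 gives K = 8L.
Substituting into Q = 192: 3·L^(2/3)·(8L)^(2/3) = 192.
Solving, L = 8 and K = 64.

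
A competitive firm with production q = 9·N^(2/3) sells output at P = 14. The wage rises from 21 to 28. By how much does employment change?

ΔN = -37

From P·MP_N = w with MP_N = 6·N^(-1/3), the labor demand is N(w) = (84/w)^(3).
At w = 21: N = 64. At w = 28: N = 27.
ΔN = 27 − 64 = -37.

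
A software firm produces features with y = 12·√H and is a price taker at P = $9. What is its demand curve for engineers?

MP_H = (1/2)·12·H^(-1/2) = 6·H^(-1/2).
Setting P·MP_H = w: 54·H^(-1/2) = w.
Solving for H: H^(-1/2) = w/54, so H = (54/w)^(2).

H(w) = 2916/w²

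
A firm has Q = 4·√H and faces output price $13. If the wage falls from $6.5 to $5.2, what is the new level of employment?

H* = 25

From P·MP_H = w with MP_H = 2·H^(-1/2), the labor demand is H(w) = (26/w)^(2).
At w = 6.5: H = 16. At w = 5.2: H = 25.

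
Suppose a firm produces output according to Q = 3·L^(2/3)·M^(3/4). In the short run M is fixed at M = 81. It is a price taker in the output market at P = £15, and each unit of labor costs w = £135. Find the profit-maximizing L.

L* = 216

With M = 81, MP_L = (2/3)·3·L^(-1/3)·81^(3/4) = 54·L^(-1/3).
Profit maximization for a price taker requires P·MP_L = w: 15·54·L^(-1/3) = 135.
So L^(-1/3) = 1/6, which gives L = 216.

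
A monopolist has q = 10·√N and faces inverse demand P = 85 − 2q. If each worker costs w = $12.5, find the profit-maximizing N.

N* = 4

Marginal revenue from the inverse demand is MR = 85 − 4q.
The marginal product is MP_N = 5·N^(-1/2).
A monopolist hires until marginal revenue product equals the wage: MR·MP_N = w.
At N, q = 10·√N. Substituting and solving: (85 − 40·√N)·5·N^(-1/2) = 12.5 gives N = 4.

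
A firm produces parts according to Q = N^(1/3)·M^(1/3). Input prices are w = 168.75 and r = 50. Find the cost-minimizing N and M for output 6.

N* = 8, M* = 27

Cost minimization requires the marginal rate of technical substitution to equal the input-price ratio: MP_N/MP_M = w/r.
Here MP_N/MP_M = (1/3)·(M/N)/(1/3) = (M/N). Setting this equal to 168.75/50 = 3.375 gives M = 3.375N.
Substituting into Q = 6: N^(1/3)·(3.375N)^(1/3) = 6.
Solving, N = 8 and M = 27.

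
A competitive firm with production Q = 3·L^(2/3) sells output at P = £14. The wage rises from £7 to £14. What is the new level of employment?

From P·MP_L = w with MP_L = 2·L^(-1/3), the labor demand is L(w) = (28/w)^(3).
At w = 7: L = 64. At w = 14: L = 8.

L* = 8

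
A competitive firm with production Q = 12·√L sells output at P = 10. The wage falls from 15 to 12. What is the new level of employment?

L* = 25

From P·MP_L = w with MP_L = 6·L^(-1/2), the labor demand is L(w) = (60/w)^(2).
At w = 15: L = 16. At w = 12: L = 25.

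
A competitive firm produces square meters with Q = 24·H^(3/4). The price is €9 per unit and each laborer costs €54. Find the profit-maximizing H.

H* = 81

MP_H = (3/4)·24·H^(-1/4) = 18·H^(-1/4).
Profit maximization for a price taker requires P·MP_H = w: 9·18·H^(-1/4) = 54.
So H^(-1/4) = 1/3, which gives H = 81.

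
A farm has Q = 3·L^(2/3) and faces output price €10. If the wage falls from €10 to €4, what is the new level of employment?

L* = 125

From P·MP_L = w with MP_L = 2·L^(-1/3), the labor demand is L(w) = (20/w)^(3).
At w = 10: L = 8. At w = 4: L = 125.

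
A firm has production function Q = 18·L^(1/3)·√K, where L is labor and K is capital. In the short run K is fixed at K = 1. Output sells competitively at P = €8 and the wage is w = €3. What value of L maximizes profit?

L* = 64

With K = 1, MP_L = (1/3)·18·L^(-2/3)·1^(1/2) = 6·L^(-2/3).
Profit maximization for a price taker requires P·MP_L = w: 8·6·L^(-2/3) = 3.
So L^(-2/3) = 0.0625, which gives L = 64.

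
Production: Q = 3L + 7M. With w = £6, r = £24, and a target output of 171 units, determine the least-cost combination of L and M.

L* = 57, M* = 0

The inputs are perfect substitutes, so the firm uses whichever has the lower cost per unit of output.
Cost per unit of output via L is w/3 = 2; via M it is r/7 = 24/7. L is cheaper.
Producing Q = 171 with L alone: L = 57, M = 0.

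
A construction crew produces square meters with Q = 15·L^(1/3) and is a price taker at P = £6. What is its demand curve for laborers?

MP_L = (1/3)·15·L^(-2/3) = 5·L^(-2/3).
Setting P·MP_L = w: 30·L^(-2/3) = w.
Solving for L: L^(-2/3) = w/30, so L = (30/w)^(3/2).

L(w) = (30/w)^(3/2)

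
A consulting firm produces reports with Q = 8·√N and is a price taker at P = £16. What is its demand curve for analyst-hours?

N(w) = 4096/w²

MP_N = (1/2)·8·N^(-1/2) = 4·N^(-1/2).
Setting P·MP_N = w: 64·N^(-1/2) = w.
Solving for N: N^(-1/2) = w/64, so N = (64/w)^(2).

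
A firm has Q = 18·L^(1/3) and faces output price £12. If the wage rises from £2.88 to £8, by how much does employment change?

From P·MP_L = w with MP_L = 6·L^(-2/3), the labor demand is L(w) = (72/w)^(3/2).
At w = 2.88: L = 125. At w = 8: L = 27.
ΔL = 27 − 125 = -98.

ΔL = -98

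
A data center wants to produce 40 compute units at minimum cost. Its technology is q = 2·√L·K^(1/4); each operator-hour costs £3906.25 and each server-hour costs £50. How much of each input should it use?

L* = 16, K* = 625

Cost minimization requires the marginal rate of technical substitution to equal the input-price ratio: MP_L/MP_K = w/r.
Here MP_L/MP_K = (1/2)·(K/L)/(1/4) = 2·(K/L). Setting this equal to 3906.25/50 = 78.125 gives K = 39.0625L.
Substituting into q = 40: 2·L^(1/2)·(39.0625L)^(1/4) = 40.
Solving, L = 16 and K = 625.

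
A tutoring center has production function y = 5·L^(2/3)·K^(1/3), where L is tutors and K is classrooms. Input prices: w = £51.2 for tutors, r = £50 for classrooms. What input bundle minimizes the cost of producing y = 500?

L* = 125, K* = 64

Cost minimization requires the marginal rate of technical substitution to equal the input-price ratio: MP_L/MP_K = w/r.
Here MP_L/MP_K = (2/3)·(K/L)/(1/3) = 2·(K/L). Setting this equal to 51.2/50 = 1.024 gives K = 0.512L.
Substituting into y = 500: 5·L^(2/3)·(0.512L)^(1/3) = 500.
Solving, L = 125 and K = 64.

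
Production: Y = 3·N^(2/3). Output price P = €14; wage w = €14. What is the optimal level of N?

MP_N = (2/3)·3·N^(-1/3) = 2·N^(-1/3).
Profit maximization for a price taker requires P·MP_N = w: 14·2·N^(-1/3) = 14.
So N^(-1/3) = 0.5, which gives N = 8.

N* = 8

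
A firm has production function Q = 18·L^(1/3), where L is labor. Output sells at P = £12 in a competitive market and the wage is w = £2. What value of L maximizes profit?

L* = 216

MP_L = (1/3)·18·L^(-2/3) = 6·L^(-2/3).
Profit maximization for a price taker requires P·MP_L = w: 12·6·L^(-2/3) = 2.
So L^(-2/3) = 1/36, which gives L = 216.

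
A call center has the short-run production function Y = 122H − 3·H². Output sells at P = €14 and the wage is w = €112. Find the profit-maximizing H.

The marginal product of H is MP_H = 122 − 6H.
A price-taking firm hires until the value of the marginal product equals the wage: P·MP_H = w, so 14·(122 − 6H) = 112.
Then 122 − 6H = 8, giving H = 19.

H* = 19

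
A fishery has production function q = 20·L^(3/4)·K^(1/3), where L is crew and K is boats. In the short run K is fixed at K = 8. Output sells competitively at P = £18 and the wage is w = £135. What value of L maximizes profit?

L* = 256

With K = 8, MP_L = (3/4)·20·L^(-1/4)·8^(1/3) = 30·L^(-1/4).
Profit maximization for a price taker requires P·MP_L = w: 18·30·L^(-1/4) = 135.
So L^(-1/4) = 0.25, which gives L = 256.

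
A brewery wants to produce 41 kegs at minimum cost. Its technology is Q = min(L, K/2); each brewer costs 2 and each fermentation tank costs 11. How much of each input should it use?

L* = 41, K* = 82

With a fixed-proportions technology, the cost-minimizing bundle uses no slack in either input: L = K/2 = Q.
So L = 41 and K = 2·41 = 82.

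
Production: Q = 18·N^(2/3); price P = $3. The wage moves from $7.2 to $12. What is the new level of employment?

N* = 27

From P·MP_N = w with MP_N = 12·N^(-1/3), the labor demand is N(w) = (36/w)^(3).
At w = 7.2: N = 125. At w = 12: N = 27.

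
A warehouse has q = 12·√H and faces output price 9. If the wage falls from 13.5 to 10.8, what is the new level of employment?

From P·MP_H = w with MP_H = 6·H^(-1/2), the labor demand is H(w) = (54/w)^(2).
At w = 13.5: H = 16. At w = 10.8: H = 25.

H* = 25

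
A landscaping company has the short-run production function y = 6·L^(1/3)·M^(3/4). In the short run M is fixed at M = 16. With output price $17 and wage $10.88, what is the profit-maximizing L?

With M = 16, MP_L = (1/3)·6·L^(-2/3)·16^(3/4) = 16·L^(-2/3).
Profit maximization for a price taker requires P·MP_L = w: 17·16·L^(-2/3) = 10.88.
So L^(-2/3) = 0.04, which gives L = 125.

L* = 125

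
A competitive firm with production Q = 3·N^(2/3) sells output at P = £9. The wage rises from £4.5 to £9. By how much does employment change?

From P·MP_N = w with MP_N = 2·N^(-1/3), the labor demand is N(w) = (18/w)^(3).
At w = 4.5: N = 64. At w = 9: N = 8.
ΔN = 8 − 64 = -56.

ΔN = -56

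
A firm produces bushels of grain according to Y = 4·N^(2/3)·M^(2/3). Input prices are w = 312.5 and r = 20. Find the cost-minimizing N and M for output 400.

N* = 8, M* = 125

Cost minimization requires the marginal rate of technical substitution to equal the input-price ratio: MP_N/MP_M = w/r.
Here MP_N/MP_M = (2/3)·(M/N)/(2/3) = (M/N). Setting this equal to 312.5/20 = 15.625 gives M = 15.625N.
Substituting into Y = 400: 4·N^(2/3)·(15.625N)^(2/3) = 400.
Solving, N = 8 and M = 125.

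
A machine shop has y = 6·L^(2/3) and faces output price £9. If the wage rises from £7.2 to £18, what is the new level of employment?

From P·MP_L = w with MP_L = 4·L^(-1/3), the labor demand is L(w) = (36/w)^(3).
At w = 7.2: L = 125. At w = 18: L = 8.

L* = 8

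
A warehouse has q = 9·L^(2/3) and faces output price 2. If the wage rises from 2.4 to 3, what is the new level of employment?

L* = 64

From P·MP_L = w with MP_L = 6·L^(-1/3), the labor demand is L(w) = (12/w)^(3).
At w = 2.4: L = 125. At w = 3: L = 64.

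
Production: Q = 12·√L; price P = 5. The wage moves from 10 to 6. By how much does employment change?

From P·MP_L = w with MP_L = 6·L^(-1/2), the labor demand is L(w) = (30/w)^(2).
At w = 10: L = 9. At w = 6: L = 25.
ΔL = 25 − 9 = 16.

ΔL = 16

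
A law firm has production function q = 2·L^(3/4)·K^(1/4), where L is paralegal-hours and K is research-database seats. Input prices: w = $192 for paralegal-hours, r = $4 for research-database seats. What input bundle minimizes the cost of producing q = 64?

Cost minimization requires the marginal rate of technical substitution to equal the input-price ratio: MP_L/MP_K = w/r.
Here MP_L/MP_K = (3/4)·(K/L)/(1/4) = 3·(K/L). Setting this equal to 192/4 = 48 gives K = 16L.
Substituting into q = 64: 2·L^(3/4)·(16L)^(1/4) = 64.
Solving, L = 16 and K = 256.

L* = 16, K* = 256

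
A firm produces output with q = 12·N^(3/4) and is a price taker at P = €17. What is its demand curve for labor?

MP_N = (3/4)·12·N^(-1/4) = 9·N^(-1/4).
Setting P·MP_N = w: 153·N^(-1/4) = w.
Solving for N: N^(-1/4) = w/153, so N = (153/w)^(4).

N(w) = (153/w)^(4)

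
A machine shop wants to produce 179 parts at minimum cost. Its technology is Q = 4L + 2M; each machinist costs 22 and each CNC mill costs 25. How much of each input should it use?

The inputs are perfect substitutes, so the firm uses whichever has the lower cost per unit of output.
Cost per unit of output via L is w/4 = 5.5; via M it is r/2 = 12.5. L is cheaper.
Producing Q = 179 with L alone: L = 44.75, M = 0.

L* = 44.75, M* = 0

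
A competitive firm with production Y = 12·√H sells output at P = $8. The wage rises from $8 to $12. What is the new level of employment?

From P·MP_H = w with MP_H = 6·H^(-1/2), the labor demand is H(w) = (48/w)^(2).
At w = 8: H = 36. At w = 12: H = 16.

H* = 16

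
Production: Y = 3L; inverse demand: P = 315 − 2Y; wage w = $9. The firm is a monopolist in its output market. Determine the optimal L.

Marginal revenue from the inverse demand is MR = 315 − 4Y.
The marginal product is MP_L = 3.
A monopolist hires until marginal revenue product equals the wage: MR·MP_L = w.
(315 − 12L)·3 = 9, so L = 26.

L* = 26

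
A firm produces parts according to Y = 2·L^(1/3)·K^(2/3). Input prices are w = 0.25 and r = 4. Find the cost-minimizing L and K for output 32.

L* = 64, K* = 8

Cost minimization requires the marginal rate of technical substitution to equal the input-price ratio: MP_L/MP_K = w/r.
Here MP_L/MP_K = (1/3)·(K/L)/(2/3) = 0.5·(K/L). Setting this equal to 0.25/4 = 0.0625 gives K = 0.125L.
Substituting into Y = 32: 2·L^(1/3)·(0.125L)^(2/3) = 32.
Solving, L = 64 and K = 8.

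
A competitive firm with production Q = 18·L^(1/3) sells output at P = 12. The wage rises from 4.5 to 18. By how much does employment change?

ΔL = -56

From P·MP_L = w with MP_L = 6·L^(-2/3), the labor demand is L(w) = (72/w)^(3/2).
At w = 4.5: L = 64. At w = 18: L = 8.
ΔL = 8 − 64 = -56.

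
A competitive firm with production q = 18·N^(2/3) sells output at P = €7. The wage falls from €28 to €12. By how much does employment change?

ΔN = 316

From P·MP_N = w with MP_N = 12·N^(-1/3), the labor demand is N(w) = (84/w)^(3).
At w = 28: N = 27. At w = 12: N = 343.
ΔN = 343 − 27 = 316.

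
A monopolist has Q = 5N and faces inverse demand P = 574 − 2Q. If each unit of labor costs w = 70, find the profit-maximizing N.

N* = 28

Marginal revenue from the inverse demand is MR = 574 − 4Q.
The marginal product is MP_N = 5.
A monopolist hires until marginal revenue product equals the wage: MR·MP_N = w.
(574 − 20N)·5 = 70, so N = 28.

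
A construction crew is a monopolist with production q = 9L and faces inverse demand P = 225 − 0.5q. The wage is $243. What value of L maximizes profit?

Marginal revenue from the inverse demand is MR = 225 − q.
The marginal product is MP_L = 9.
A monopolist hires until marginal revenue product equals the wage: MR·MP_L = w.
(225 − 9L)·9 = 243, so L = 22.

L* = 22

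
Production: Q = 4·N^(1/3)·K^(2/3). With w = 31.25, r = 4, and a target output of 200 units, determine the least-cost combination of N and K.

Cost minimization requires the marginal rate of technical substitution to equal the input-price ratio: MP_N/MP_K = w/r.
Here MP_N/MP_K = (1/3)·(K/N)/(2/3) = 0.5·(K/N). Setting this equal to 31.25/4 = 7.8125 gives K = 15.625N.
Substituting into Q = 200: 4·N^(1/3)·(15.625N)^(2/3) = 200.
Solving, N = 8 and K = 125.

N* = 8, K* = 125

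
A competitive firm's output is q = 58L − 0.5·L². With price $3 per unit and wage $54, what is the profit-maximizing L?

The marginal product of L is MP_L = 58 − L.
A price-taking firm hires until the value of the marginal product equals the wage: P·MP_L = w, so 3·(58 − L) = 54.
Then 58 − L = 18, giving L = 40.

L* = 40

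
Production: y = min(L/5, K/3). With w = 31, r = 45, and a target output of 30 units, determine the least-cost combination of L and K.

With a fixed-proportions technology, the cost-minimizing bundle uses no slack in either input: L/5 = K/3 = y.
So L = 5·30 = 150 and K = 3·30 = 90.

L* = 150, K* = 90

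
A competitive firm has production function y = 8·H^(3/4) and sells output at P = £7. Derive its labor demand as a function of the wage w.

H(w) = 3111696/w^(4)

MP_H = (3/4)·8·H^(-1/4) = 6·H^(-1/4).
Setting P·MP_H = w: 42·H^(-1/4) = w.
Solving for H: H^(-1/4) = w/42, so H = (42/w)^(4).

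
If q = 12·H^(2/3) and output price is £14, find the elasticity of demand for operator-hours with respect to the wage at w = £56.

MP_H = (2/3)·12·H^(-1/3), so P·MP_H = w gives 112·H^(-1/3) = w.
Solving, H(w) = (112/w)^(3). This is a constant-elasticity form: H ∝ w^(−3), so ε = −3.

ε = -3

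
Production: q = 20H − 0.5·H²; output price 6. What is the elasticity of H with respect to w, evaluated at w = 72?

From P·MP_H = w with MP_H = 20 − H, labor demand is H(w) = 20 − w/6.
dH/dw = −1/(6) = -1/6.
At w = 72, H = 8, so ε = (dH/dw)·(w/H) = (-1/6)·(72/8) = -1.5.

ε = -1.5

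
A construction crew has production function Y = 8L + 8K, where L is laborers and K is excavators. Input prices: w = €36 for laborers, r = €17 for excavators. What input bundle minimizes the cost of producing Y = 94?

The inputs are perfect substitutes, so the firm uses whichever has the lower cost per unit of output.
Cost per unit of output via L is w/8 = 4.5; via K it is r/8 = 2.125. K is cheaper.
Producing Y = 94 with K alone: L = 0, K = 11.75.

L* = 0, K* = 11.75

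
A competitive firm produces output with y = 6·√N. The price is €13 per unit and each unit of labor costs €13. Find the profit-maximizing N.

MP_N = (1/2)·6·N^(-1/2) = 3·N^(-1/2).
Profit maximization for a price taker requires P·MP_N = w: 13·3·N^(-1/2) = 13.
So N^(-1/2) = 1/3, which gives N = 9.

N* = 9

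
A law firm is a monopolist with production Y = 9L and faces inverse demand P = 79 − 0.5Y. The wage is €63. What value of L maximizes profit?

L* = 8

Marginal revenue from the inverse demand is MR = 79 − Y.
The marginal product is MP_L = 9.
A monopolist hires until marginal revenue product equals the wage: MR·MP_L = w.
(79 − 9L)·9 = 63, so L = 8.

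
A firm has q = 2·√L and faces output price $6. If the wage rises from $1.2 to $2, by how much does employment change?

ΔL = -16

From P·MP_L = w with MP_L = L^(-1/2), the labor demand is L(w) = (6/w)^(2).
At w = 1.2: L = 25. At w = 2: L = 9.
ΔL = 9 − 25 = -16.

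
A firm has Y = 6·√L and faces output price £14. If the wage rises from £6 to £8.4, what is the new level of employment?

From P·MP_L = w with MP_L = 3·L^(-1/2), the labor demand is L(w) = (42/w)^(2).
At w = 6: L = 49. At w = 8.4: L = 25.

L* = 25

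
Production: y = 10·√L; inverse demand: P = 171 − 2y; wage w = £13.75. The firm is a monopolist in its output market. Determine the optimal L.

L* = 16

Marginal revenue from the inverse demand is MR = 171 − 4y.
The marginal product is MP_L = 5·L^(-1/2).
A monopolist hires until marginal revenue product equals the wage: MR·MP_L = w.
At L, y = 10·√L. Substituting and solving: (171 − 40·√L)·5·L^(-1/2) = 13.75 gives L = 16.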